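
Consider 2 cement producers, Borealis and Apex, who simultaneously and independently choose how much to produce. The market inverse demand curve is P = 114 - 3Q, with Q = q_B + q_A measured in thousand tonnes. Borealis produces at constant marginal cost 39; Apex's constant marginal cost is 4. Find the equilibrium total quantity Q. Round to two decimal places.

Borealis's profit: π_B = (114 - 3Q)q_B - (39q_B). Setting ∂π_B/∂q_B = 0: 75 - 6q_B - 3(q_A) = 0.
Apex's first-order condition: 110 - 6q_A - 3(q_B) = 0.
Best responses: q_B = (75 - 3q_A)/6, q_A = (110 - 3q_B)/6.
Solving the pair: q_B = 40/9, q_A = 145/9.
Total output Q = 40/9 + 145/9 = 185/9.

20.56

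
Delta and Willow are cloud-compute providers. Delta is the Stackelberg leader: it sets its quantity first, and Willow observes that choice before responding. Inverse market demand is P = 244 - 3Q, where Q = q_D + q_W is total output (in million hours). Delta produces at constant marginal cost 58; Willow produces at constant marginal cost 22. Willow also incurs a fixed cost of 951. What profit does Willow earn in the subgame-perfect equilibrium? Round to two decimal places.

The follower Willow best-responds to any q_D: π_W = (244 - 3Q)q_W - 22q_W.
∂π_W/∂q_W = 222 - 3q_D - 6q_W = 0 gives the reaction function q_W = (222 - 3q_D)/6.
The leader anticipates this reaction. Substituting into P = 244 - 3Q gives P = 133 - (3/2)q_D, so π_D = (133 - (3/2)q_D)q_D - 58q_D.
Leader FOC: 75 - 3q_D = 0, so q_D = 25.
Then q_W = (222 - 3·25)/6 = 49/2.
Price P = 244 - 3·(99/2) = 191/2.
Willow's profit: (191/2 - 22)·(49/2) - 951 = 849.7500.

849.75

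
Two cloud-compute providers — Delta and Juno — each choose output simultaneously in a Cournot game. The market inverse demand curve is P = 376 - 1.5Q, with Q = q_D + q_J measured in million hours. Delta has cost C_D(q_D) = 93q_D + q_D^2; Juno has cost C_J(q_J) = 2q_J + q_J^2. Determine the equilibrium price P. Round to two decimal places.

Delta's profit: π_D = (376 - 1.5Q)q_D - (93q_D + q_D²). Setting ∂π_D/∂q_D = 0: 283 - 5q_D - (3/2)(q_J) = 0.
Juno's first-order condition: 374 - 5q_J - (3/2)(q_D) = 0.
Rearranging gives the reaction functions q_D = (283 - (3/2)q_J)/5 and q_J = (374 - (3/2)q_D)/5.
Substituting one into the other gives q_D = 488/13 and q_J = 826/13.
Total output Q = 1314/13, so price P = 376 - (3/2)·(1314/13) = 224.3846.

224.38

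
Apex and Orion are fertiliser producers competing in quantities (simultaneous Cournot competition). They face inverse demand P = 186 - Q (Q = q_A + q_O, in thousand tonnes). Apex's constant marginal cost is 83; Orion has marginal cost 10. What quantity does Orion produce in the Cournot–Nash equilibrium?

83

Apex's profit: π_A = (186 - Q)q_A - (83q_A). Setting ∂π_A/∂q_A = 0: 103 - 2q_A - (q_O) = 0.
Orion's first-order condition: 176 - 2q_O - (q_A) = 0.
Rearranging gives the reaction functions q_A = (103 - q_O)/2 and q_O = (176 - q_A)/2.
Substituting one into the other gives q_A = 10 and q_O = 83.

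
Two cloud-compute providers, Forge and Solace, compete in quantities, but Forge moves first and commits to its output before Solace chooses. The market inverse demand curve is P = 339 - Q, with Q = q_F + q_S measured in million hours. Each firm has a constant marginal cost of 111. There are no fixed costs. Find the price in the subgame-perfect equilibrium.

168

Solve by backward induction. Given q_F, the follower Solace maximises π_S = (339 - q_F - q_S)q_S - 111q_S.
Setting the follower's marginal profit to zero, 228 - q_F - 2q_S = 0, i.e. q_S = (228 - q_F)/2.
Forge substitutes q_S(q_F) into its own profit: π_F = q_F(339 - q_F - (228 - q_F)/2) - 111q_F = (225 - (1/2)q_F)q_F - 111q_F.
Maximising: ∂π_F/∂q_F = 114 - q_F = 0, giving q_F = 114.
Then q_S = (228 - 114)/2 = 57.
Total output Q = 171, so price P = 339 - 171 = 168.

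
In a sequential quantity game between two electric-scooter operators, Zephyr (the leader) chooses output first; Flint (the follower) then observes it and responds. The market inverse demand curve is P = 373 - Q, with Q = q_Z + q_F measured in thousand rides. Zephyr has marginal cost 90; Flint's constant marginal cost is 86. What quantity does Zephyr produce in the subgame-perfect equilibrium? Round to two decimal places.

Solve by backward induction. Given q_Z, the follower Flint maximises π_F = (373 - q_Z - q_F)q_F - 86q_F.
Follower FOC: 287 - q_Z - 2q_F = 0, so q_F(q_Z) = (287 - q_Z)/2.
Zephyr substitutes q_F(q_Z) into its own profit: π_Z = q_Z(373 - q_Z - (287 - q_Z)/2) - 90q_Z = (459/2 - (1/2)q_Z)q_Z - 90q_Z.
The leader's first-order condition 279/2 - q_Z = 0 yields q_Z = 279/2.
Then q_F = (287 - 279/2)/2 = 295/4.

139.50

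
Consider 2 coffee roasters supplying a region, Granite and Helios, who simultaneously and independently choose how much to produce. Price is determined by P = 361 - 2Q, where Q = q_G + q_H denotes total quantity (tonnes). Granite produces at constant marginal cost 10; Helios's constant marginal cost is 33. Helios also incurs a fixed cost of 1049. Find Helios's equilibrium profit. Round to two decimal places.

Granite's profit: π_G = (361 - 2Q)q_G - (10q_G). Setting ∂π_G/∂q_G = 0: 351 - 4q_G - 2(q_H) = 0.
Helios's first-order condition: 328 - 4q_H - 2(q_G) = 0.
Rearranging gives the reaction functions q_G = (351 - 2q_H)/4 and q_H = (328 - 2q_G)/4.
Substituting one into the other gives q_G = 187/3 and q_H = 305/6.
Price P = 361 - 2·(679/6) = 404/3.
Helios's profit: (404/3 - 33)·(305/6) - 1049 = 4119.0556.

4119.06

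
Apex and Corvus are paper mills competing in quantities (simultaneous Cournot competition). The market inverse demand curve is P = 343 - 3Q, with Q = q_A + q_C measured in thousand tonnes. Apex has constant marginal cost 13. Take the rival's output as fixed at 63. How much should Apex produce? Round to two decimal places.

23.50

With the rival's output fixed at 63, Apex's profit is π_A = (343 - 3·63 - 3q_A)q_A - (13q_A) = (154 - 3q_A)q_A - (13q_A).
∂π_A/∂q_A = 141 - 6q_A = 0, so q_A = 47/2.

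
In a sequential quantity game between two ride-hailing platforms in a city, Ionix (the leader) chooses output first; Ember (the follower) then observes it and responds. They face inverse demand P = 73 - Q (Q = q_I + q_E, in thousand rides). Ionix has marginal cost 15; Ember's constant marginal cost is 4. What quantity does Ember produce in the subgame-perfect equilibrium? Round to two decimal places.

22.75

Solve by backward induction. Given q_I, the follower Ember maximises π_E = (73 - q_I - q_E)q_E - 4q_E.
∂π_E/∂q_E = 69 - q_I - 2q_E = 0 gives the reaction function q_E = (69 - q_I)/2.
The leader anticipates this reaction. Substituting into P = 73 - Q gives P = 77/2 - (1/2)q_I, so π_I = (77/2 - (1/2)q_I)q_I - 15q_I.
Leader FOC: 47/2 - q_I = 0, so q_I = 47/2.
Then q_E = (69 - 47/2)/2 = 91/4.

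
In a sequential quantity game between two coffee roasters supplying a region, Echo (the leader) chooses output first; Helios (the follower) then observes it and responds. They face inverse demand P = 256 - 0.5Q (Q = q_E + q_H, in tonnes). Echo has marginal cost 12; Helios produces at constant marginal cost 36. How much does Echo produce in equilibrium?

268

Solve by backward induction. Given q_E, the follower Helios maximises π_H = (256 - (1/2)q_E - (1/2)q_H)q_H - 36q_H.
∂π_H/∂q_H = 220 - (1/2)q_E - q_H = 0 gives the reaction function q_H = (220 - (1/2)q_E).
The leader anticipates this reaction. Substituting into P = 256 - 0.5Q gives P = 146 - (1/4)q_E, so π_E = (146 - (1/4)q_E)q_E - 12q_E.
The leader's first-order condition 134 - (1/2)q_E = 0 yields q_E = 268.
Then q_H = (220 - (1/2)·268) = 86.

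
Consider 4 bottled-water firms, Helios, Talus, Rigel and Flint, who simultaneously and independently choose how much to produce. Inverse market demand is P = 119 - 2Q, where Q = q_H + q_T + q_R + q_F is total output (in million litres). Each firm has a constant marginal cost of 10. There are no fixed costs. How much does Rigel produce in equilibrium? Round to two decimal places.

10.90

A representative firm's profit is π_i = q_i(119 - 2Q) - 10q_i.
Setting ∂π_i/∂q_i = 0 with rivals' quantities fixed: 109 - 4q_i - 2·Σ_{j≠i} q_j = 0.
By symmetry each firm produces the same amount; substituting Σ_{j≠i} q_j = 3q_i yields q_i = 109/10.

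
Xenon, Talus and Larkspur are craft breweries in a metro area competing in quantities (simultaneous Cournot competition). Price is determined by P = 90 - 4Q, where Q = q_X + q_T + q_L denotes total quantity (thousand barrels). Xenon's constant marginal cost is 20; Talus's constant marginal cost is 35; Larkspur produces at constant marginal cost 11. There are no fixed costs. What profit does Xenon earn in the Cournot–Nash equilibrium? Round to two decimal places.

90.25

Xenon's profit: π_X = (90 - 4Q)q_X - (20q_X). Setting ∂π_X/∂q_X = 0: 70 - 8q_X - 4(q_T + q_L) = 0.
Talus's profit: π_T = (90 - 4Q)q_T - (35q_T). Setting ∂π_T/∂q_T = 0: 55 - 8q_T - 4(q_X + q_L) = 0.
Larkspur's profit: π_L = (90 - 4Q)q_L - (11q_L). Setting ∂π_L/∂q_L = 0: 79 - 8q_L - 4(q_X + q_T) = 0.
Summing all 3 equations gives 204 − 16Q = 0, hence Q = 51/4.
Back-substituting: q_X = (70 − 51)/4 = 19/4, q_T = (55 − 51)/4 = 1, q_L = (79 − 51)/4 = 7.
Price P = 90 - 4·(51/4) = 39.
Xenon's profit: (39 - 20)·(19/4) = 361/4.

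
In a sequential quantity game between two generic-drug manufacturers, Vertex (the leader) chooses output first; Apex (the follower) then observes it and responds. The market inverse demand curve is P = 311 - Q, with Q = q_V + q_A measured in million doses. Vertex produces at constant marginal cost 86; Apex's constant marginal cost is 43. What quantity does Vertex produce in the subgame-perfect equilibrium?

91

Solve by backward induction. Given q_V, the follower Apex maximises π_A = (311 - q_V - q_A)q_A - 43q_A.
Follower FOC: 268 - q_V - 2q_A = 0, so q_A(q_V) = (268 - q_V)/2.
The leader anticipates this reaction. Substituting into P = 311 - Q gives P = 177 - (1/2)q_V, so π_V = (177 - (1/2)q_V)q_V - 86q_V.
Leader FOC: 91 - q_V = 0, so q_V = 91.
Then q_A = (268 - 91)/2 = 177/2.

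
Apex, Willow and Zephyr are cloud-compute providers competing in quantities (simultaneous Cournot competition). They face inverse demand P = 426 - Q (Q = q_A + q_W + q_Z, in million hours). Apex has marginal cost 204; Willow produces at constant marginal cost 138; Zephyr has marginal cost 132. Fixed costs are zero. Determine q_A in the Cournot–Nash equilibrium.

Apex's profit: π_A = (426 - Q)q_A - (204q_A). Setting ∂π_A/∂q_A = 0: 222 - 2q_A - (q_W + q_Z) = 0.
Willow's profit: π_W = (426 - Q)q_W - (138q_W). Setting ∂π_W/∂q_W = 0: 288 - 2q_W - (q_A + q_Z) = 0.
Zephyr's profit: π_Z = (426 - Q)q_Z - (132q_Z). Setting ∂π_Z/∂q_Z = 0: 294 - 2q_Z - (q_A + q_W) = 0.
Summing all 3 equations gives 804 − 4Q = 0, hence Q = 201.
Back-substituting: q_A = (222 − 201) = 21, q_W = (288 − 201) = 87, q_Z = (294 − 201) = 93.

21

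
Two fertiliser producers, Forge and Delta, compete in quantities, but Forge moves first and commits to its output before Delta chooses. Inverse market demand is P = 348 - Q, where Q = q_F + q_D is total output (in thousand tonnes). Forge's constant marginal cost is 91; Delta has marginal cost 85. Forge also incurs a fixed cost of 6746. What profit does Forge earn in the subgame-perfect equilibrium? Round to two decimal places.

Solve by backward induction. Given q_F, the follower Delta maximises π_D = (348 - q_F - q_D)q_D - 85q_D.
Setting the follower's marginal profit to zero, 263 - q_F - 2q_D = 0, i.e. q_D = (263 - q_F)/2.
The leader anticipates this reaction. Substituting into P = 348 - Q gives P = 433/2 - (1/2)q_F, so π_F = (433/2 - (1/2)q_F)q_F - 91q_F.
Leader FOC: 251/2 - q_F = 0, so q_F = 251/2.
Then q_D = (263 - 251/2)/2 = 275/4.
Price P = 348 - 777/4 = 615/4.
Forge's profit: (615/4 - 91)·(251/2) - 6746 = 1129.1250.

1129.13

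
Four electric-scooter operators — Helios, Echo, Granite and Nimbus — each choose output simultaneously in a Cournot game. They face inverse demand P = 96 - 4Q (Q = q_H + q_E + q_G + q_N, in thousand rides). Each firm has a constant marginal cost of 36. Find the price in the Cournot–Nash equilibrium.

Each firm earns π_i = (96 - 4Q)q_i - 36q_i.
First-order condition (treating rivals' output as given): 60 - 8q_i - 4·Σ_{j≠i} q_j = 0.
By symmetry each firm produces the same amount; substituting Σ_{j≠i} q_j = 3q_i yields q_i = 60/20 = 3.
Total output Q = 12, so price P = 96 - 4·12 = 48.

48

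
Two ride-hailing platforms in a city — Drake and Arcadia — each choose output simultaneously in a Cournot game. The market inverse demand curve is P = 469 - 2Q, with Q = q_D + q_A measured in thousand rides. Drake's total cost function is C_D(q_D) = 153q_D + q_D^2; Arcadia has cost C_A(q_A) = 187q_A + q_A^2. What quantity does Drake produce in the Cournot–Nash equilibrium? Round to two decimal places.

Drake's profit: π_D = (469 - 2Q)q_D - (153q_D + q_D²). Setting ∂π_D/∂q_D = 0: 316 - 6q_D - 2(q_A) = 0.
Arcadia's first-order condition: 282 - 6q_A - 2(q_D) = 0.
Rearranging gives the reaction functions q_D = (316 - 2q_A)/6 and q_A = (282 - 2q_D)/6.
Substituting one into the other gives q_D = 333/8 and q_A = 265/8.

41.63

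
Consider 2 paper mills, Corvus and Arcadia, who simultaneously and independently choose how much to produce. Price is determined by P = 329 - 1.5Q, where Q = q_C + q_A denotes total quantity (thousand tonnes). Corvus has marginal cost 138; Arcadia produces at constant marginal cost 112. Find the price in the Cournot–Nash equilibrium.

193

Corvus's profit: π_C = (329 - 1.5Q)q_C - (138q_C). Setting ∂π_C/∂q_C = 0: 191 - 3q_C - (3/2)(q_A) = 0.
Arcadia's first-order condition: 217 - 3q_A - (3/2)(q_C) = 0.
Rearranging gives the reaction functions q_C = (191 - (3/2)q_A)/3 and q_A = (217 - (3/2)q_C)/3.
Solving the pair: q_C = 110/3, q_A = 54.
Total output Q = 272/3, so price P = 329 - (3/2)·(272/3) = 193.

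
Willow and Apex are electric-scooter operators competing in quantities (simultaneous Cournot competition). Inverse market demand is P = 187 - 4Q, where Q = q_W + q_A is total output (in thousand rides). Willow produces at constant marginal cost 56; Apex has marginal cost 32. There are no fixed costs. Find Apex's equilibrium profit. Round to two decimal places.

890.03

Willow's profit: π_W = (187 - 4Q)q_W - (56q_W). Setting ∂π_W/∂q_W = 0: 131 - 8q_W - 4(q_A) = 0.
Apex's first-order condition: 155 - 8q_A - 4(q_W) = 0.
So q_W = (131 - 4q_A)/8 and q_A = (155 - 4q_W)/8.
Substituting one into the other gives q_W = 107/12 and q_A = 179/12.
Price P = 187 - 4·(143/6) = 275/3.
Apex's profit: (275/3 - 32)·(179/12) = 890.0278.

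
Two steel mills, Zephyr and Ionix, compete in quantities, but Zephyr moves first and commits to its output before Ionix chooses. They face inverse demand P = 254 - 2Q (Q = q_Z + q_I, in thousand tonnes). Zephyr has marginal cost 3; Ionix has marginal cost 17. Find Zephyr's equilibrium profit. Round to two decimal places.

4389.06

The follower Ionix best-responds to any q_Z: π_I = (254 - 2Q)q_I - 17q_I.
Follower FOC: 237 - 2q_Z - 4q_I = 0, so q_I(q_Z) = (237 - 2q_Z)/4.
Zephyr substitutes q_I(q_Z) into its own profit: π_Z = q_Z(254 - 2q_Z - (237 - 2q_Z)/2) - 3q_Z = (271/2 - q_Z)q_Z - 3q_Z.
Maximising: ∂π_Z/∂q_Z = 265/2 - 2q_Z = 0, giving q_Z = 265/4.
Then q_I = (237 - 2·(265/4))/4 = 209/8.
Price P = 254 - 2·(739/8) = 277/4.
Zephyr's profit: (277/4 - 3)·(265/4) = 4389.0625.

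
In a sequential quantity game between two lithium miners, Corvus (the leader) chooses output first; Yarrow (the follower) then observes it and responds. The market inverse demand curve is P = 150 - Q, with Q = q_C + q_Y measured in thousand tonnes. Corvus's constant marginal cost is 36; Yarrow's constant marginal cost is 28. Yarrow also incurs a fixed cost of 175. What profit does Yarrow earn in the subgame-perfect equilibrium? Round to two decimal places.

The follower Yarrow best-responds to any q_C: π_Y = (150 - Q)q_Y - 28q_Y.
∂π_Y/∂q_Y = 122 - q_C - 2q_Y = 0 gives the reaction function q_Y = (122 - q_C)/2.
The leader anticipates this reaction. Substituting into P = 150 - Q gives P = 89 - (1/2)q_C, so π_C = (89 - (1/2)q_C)q_C - 36q_C.
Maximising: ∂π_C/∂q_C = 53 - q_C = 0, giving q_C = 53.
Then q_Y = (122 - 53)/2 = 69/2.
Price P = 150 - 175/2 = 125/2.
Yarrow's profit: (125/2 - 28)·(69/2) - 175 = 1015.2500.

1015.25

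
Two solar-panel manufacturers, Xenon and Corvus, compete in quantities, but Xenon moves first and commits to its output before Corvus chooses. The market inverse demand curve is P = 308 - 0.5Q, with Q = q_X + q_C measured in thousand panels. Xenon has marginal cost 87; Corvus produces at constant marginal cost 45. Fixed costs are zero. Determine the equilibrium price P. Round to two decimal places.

131.75

The follower Corvus best-responds to any q_X: π_C = (308 - 0.5Q)q_C - 45q_C.
Follower FOC: 263 - (1/2)q_X - q_C = 0, so q_C(q_X) = (263 - (1/2)q_X).
The leader anticipates this reaction. Substituting into P = 308 - 0.5Q gives P = 353/2 - (1/4)q_X, so π_X = (353/2 - (1/4)q_X)q_X - 87q_X.
Maximising: ∂π_X/∂q_X = 179/2 - (1/2)q_X = 0, giving q_X = 179.
Then q_C = (263 - (1/2)·179) = 347/2.
Total output Q = 705/2, so price P = 308 - (1/2)·(705/2) = 527/4.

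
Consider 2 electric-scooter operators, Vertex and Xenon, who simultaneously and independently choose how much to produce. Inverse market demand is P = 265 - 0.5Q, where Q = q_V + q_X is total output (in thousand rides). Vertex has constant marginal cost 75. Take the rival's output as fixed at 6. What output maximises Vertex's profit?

With the rival's output fixed at 6, Vertex's profit is π_V = (265 - (1/2)·6 - (1/2)q_V)q_V - (75q_V) = (262 - (1/2)q_V)q_V - (75q_V).
∂π_V/∂q_V = 187 - q_V = 0, so q_V = 187.

187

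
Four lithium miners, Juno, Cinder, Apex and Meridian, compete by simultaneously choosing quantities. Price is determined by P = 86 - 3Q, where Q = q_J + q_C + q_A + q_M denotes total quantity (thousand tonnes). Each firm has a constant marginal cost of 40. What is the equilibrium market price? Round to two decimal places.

A representative firm's profit is π_i = q_i(86 - 3Q) - 40q_i.
First-order condition (treating rivals' output as given): 46 - 6q_i - 3·Σ_{j≠i} q_j = 0.
With identical firms every q_j equals q_i, so Σ_{j≠i} q_j = 3q_i and 46 = 15q_i, giving q_i = 46/15.
Total output Q = 184/15, so price P = 86 - 3·(184/15) = 246/5.

49.20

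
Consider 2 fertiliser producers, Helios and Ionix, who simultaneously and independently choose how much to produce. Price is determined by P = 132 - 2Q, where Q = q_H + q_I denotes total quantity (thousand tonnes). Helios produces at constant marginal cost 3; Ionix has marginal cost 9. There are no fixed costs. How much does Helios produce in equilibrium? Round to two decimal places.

22.50

Helios's profit: π_H = (132 - 2Q)q_H - (3q_H). Setting ∂π_H/∂q_H = 0: 129 - 4q_H - 2(q_I) = 0.
Ionix's first-order condition: 123 - 4q_I - 2(q_H) = 0.
Rearranging gives the reaction functions q_H = (129 - 2q_I)/4 and q_I = (123 - 2q_H)/4.
Substituting one into the other gives q_H = 45/2 and q_I = 39/2.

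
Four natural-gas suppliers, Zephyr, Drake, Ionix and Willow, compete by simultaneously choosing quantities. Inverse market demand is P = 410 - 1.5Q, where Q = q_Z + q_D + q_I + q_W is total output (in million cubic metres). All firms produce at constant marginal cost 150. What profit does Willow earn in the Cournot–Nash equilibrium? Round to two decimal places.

Each firm earns π_i = (410 - 1.5Q)q_i - 150q_i.
Setting ∂π_i/∂q_i = 0 with rivals' quantities fixed: 260 - 3q_i - (3/2)·Σ_{j≠i} q_j = 0.
With identical firms every q_j equals q_i, so Σ_{j≠i} q_j = 3q_i and 260 = (15/2)q_i, giving q_i = 104/3.
Price P = 410 - (3/2)·(416/3) = 202.
Willow's profit: (202 - 150)·(104/3) = 1802.6667.

1802.67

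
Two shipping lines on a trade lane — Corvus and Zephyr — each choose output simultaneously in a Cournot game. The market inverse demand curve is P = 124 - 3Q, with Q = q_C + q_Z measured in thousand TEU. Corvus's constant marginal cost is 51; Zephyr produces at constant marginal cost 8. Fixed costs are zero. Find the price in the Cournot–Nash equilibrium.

Corvus's profit: π_C = (124 - 3Q)q_C - (51q_C). Setting ∂π_C/∂q_C = 0: 73 - 6q_C - 3(q_Z) = 0.
Zephyr's first-order condition: 116 - 6q_Z - 3(q_C) = 0.
Rearranging gives the reaction functions q_C = (73 - 3q_Z)/6 and q_Z = (116 - 3q_C)/6.
Substituting one into the other gives q_C = 10/3 and q_Z = 53/3.
Total output Q = 21, so price P = 124 - 3·21 = 61.

61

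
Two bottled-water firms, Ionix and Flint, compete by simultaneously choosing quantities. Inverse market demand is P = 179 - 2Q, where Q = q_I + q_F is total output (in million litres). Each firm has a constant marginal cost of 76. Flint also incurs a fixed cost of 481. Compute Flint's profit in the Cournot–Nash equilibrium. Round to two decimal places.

108.39

A representative firm's profit is π_i = q_i(179 - 2Q) - 76q_i.
Setting ∂π_i/∂q_i = 0 with rivals' quantities fixed: 103 - 4q_i - 2q_j = 0.
With identical firms every q_j equals q_i, so q_j = q_i and 103 = 6q_i, giving q_i = 103/6.
Price P = 179 - 2·(103/3) = 331/3.
Flint's profit: (331/3 - 76)·(103/6) - 481 = 1951/18.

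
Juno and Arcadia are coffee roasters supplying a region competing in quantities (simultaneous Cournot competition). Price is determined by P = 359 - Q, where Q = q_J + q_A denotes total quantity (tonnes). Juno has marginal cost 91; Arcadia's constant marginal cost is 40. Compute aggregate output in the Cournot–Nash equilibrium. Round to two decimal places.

195.67

Juno's profit: π_J = (359 - Q)q_J - (91q_J). Setting ∂π_J/∂q_J = 0: 268 - 2q_J - (q_A) = 0.
Arcadia's profit: π_A = (359 - Q)q_A - (40q_A). Setting ∂π_A/∂q_A = 0: 319 - 2q_A - (q_J) = 0.
So q_J = (268 - q_A)/2 and q_A = (319 - q_J)/2.
Substituting one into the other gives q_J = 217/3 and q_A = 370/3.
Total output Q = 217/3 + 370/3 = 587/3.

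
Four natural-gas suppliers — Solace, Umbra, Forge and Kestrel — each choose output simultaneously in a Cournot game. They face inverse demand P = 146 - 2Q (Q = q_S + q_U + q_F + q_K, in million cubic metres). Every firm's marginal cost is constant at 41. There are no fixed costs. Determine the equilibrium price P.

62

A representative firm's profit is π_i = q_i(146 - 2Q) - 41q_i.
Setting ∂π_i/∂q_i = 0 with rivals' quantities fixed: 105 - 4q_i - 2·Σ_{j≠i} q_j = 0.
With identical firms every q_j equals q_i, so Σ_{j≠i} q_j = 3q_i and 105 = 10q_i, giving q_i = 21/2.
Total output Q = 42, so price P = 146 - 2·42 = 62.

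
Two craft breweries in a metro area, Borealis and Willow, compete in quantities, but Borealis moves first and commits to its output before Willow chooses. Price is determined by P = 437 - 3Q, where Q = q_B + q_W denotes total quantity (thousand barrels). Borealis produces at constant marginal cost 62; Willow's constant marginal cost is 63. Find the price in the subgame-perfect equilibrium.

156

The follower Willow best-responds to any q_B: π_W = (437 - 3Q)q_W - 63q_W.
Follower FOC: 374 - 3q_B - 6q_W = 0, so q_W(q_B) = (374 - 3q_B)/6.
The leader anticipates this reaction. Substituting into P = 437 - 3Q gives P = 250 - (3/2)q_B, so π_B = (250 - (3/2)q_B)q_B - 62q_B.
The leader's first-order condition 188 - 3q_B = 0 yields q_B = 188/3.
Then q_W = (374 - 3·(188/3))/6 = 31.
Total output Q = 281/3, so price P = 437 - 3·(281/3) = 156.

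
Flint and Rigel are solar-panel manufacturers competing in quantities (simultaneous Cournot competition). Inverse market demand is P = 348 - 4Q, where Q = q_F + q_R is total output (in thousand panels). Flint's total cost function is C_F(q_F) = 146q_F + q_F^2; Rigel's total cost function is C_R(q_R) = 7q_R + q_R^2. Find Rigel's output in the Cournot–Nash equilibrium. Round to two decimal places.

Flint's profit: π_F = (348 - 4Q)q_F - (146q_F + q_F²). Setting ∂π_F/∂q_F = 0: 202 - 10q_F - 4(q_R) = 0.
Rigel's first-order condition: 341 - 10q_R - 4(q_F) = 0.
So q_F = (202 - 4q_R)/10 and q_R = (341 - 4q_F)/10.
Substituting one into the other gives q_F = 164/21 and q_R = 1301/42.

30.98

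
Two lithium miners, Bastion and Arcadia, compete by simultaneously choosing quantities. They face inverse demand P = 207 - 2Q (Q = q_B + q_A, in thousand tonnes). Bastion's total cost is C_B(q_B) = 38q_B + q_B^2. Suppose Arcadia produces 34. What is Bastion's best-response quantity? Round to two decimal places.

With the rival's output fixed at 34, Bastion's profit is π_B = (207 - 2·34 - 2q_B)q_B - (38q_B + q_B²) = (139 - 2q_B)q_B - (38q_B + q_B²).
∂π_B/∂q_B = 101 - 6q_B = 0, so q_B = 101/6.

16.83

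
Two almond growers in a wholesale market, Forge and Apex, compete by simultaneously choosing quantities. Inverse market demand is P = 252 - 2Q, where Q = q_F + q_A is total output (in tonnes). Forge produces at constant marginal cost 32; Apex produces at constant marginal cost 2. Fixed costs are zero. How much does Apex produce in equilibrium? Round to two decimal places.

46.67

Forge's profit: π_F = (252 - 2Q)q_F - (32q_F). Setting ∂π_F/∂q_F = 0: 220 - 4q_F - 2(q_A) = 0.
Apex's profit: π_A = (252 - 2Q)q_A - (2q_A). Setting ∂π_A/∂q_A = 0: 250 - 4q_A - 2(q_F) = 0.
So q_F = (220 - 2q_A)/4 and q_A = (250 - 2q_F)/4.
Solving the pair: q_F = 95/3, q_A = 140/3.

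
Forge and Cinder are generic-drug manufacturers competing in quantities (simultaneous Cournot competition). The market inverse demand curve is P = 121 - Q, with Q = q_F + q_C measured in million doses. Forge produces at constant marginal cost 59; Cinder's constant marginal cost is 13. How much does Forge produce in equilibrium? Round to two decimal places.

Forge's profit: π_F = (121 - Q)q_F - (59q_F). Setting ∂π_F/∂q_F = 0: 62 - 2q_F - (q_C) = 0.
Cinder's first-order condition: 108 - 2q_C - (q_F) = 0.
Best responses: q_F = (62 - q_C)/2, q_C = (108 - q_F)/2.
Substituting one into the other gives q_F = 16/3 and q_C = 154/3.

5.33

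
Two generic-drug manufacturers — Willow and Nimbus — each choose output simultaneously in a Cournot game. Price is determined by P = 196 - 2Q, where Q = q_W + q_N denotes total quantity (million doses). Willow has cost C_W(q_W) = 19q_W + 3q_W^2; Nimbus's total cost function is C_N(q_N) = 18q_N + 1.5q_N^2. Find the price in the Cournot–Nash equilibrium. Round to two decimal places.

Willow's profit: π_W = (196 - 2Q)q_W - (19q_W + 3q_W²). Setting ∂π_W/∂q_W = 0: 177 - 10q_W - 2(q_N) = 0.
Nimbus's profit: π_N = (196 - 2Q)q_N - (18q_N + (3/2)q_N²). Setting ∂π_N/∂q_N = 0: 178 - 7q_N - 2(q_W) = 0.
So q_W = (177 - 2q_N)/10 and q_N = (178 - 2q_W)/7.
Substituting one into the other gives q_W = 883/66 and q_N = 713/33.
Total output Q = 34.9848, so price P = 196 - 2·34.9848 = 126.0303.

126.03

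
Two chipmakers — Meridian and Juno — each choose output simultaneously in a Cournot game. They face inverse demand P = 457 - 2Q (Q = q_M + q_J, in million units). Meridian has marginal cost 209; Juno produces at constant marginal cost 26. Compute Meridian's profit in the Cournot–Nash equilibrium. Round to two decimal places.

234.72

Meridian's profit: π_M = (457 - 2Q)q_M - (209q_M). Setting ∂π_M/∂q_M = 0: 248 - 4q_M - 2(q_J) = 0.
Juno's first-order condition: 431 - 4q_J - 2(q_M) = 0.
So q_M = (248 - 2q_J)/4 and q_J = (431 - 2q_M)/4.
Substituting one into the other gives q_M = 65/6 and q_J = 307/3.
Price P = 457 - 2·(679/6) = 692/3.
Meridian's profit: (692/3 - 209)·(65/6) = 234.7222.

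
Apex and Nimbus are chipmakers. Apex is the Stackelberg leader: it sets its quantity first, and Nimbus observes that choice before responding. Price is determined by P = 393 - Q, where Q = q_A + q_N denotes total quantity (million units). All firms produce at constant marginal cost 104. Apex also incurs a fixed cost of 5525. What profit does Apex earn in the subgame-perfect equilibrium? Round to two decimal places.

4915.13

The follower Nimbus best-responds to any q_A: π_N = (393 - Q)q_N - 104q_N.
Follower FOC: 289 - q_A - 2q_N = 0, so q_N(q_A) = (289 - q_A)/2.
The leader anticipates this reaction. Substituting into P = 393 - Q gives P = 497/2 - (1/2)q_A, so π_A = (497/2 - (1/2)q_A)q_A - 104q_A.
The leader's first-order condition 289/2 - q_A = 0 yields q_A = 289/2.
Then q_N = (289 - 289/2)/2 = 289/4.
Price P = 393 - 867/4 = 705/4.
Apex's profit: (705/4 - 104)·(289/2) - 5525 = 4915.1250.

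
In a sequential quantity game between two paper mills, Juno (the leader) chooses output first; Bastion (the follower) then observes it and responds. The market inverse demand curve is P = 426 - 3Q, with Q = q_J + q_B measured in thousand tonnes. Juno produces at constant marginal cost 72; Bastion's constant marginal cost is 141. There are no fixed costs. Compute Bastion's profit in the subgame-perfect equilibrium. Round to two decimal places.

450.19

The follower Bastion best-responds to any q_J: π_B = (426 - 3Q)q_B - 141q_B.
∂π_B/∂q_B = 285 - 3q_J - 6q_B = 0 gives the reaction function q_B = (285 - 3q_J)/6.
Juno substitutes q_B(q_J) into its own profit: π_J = q_J(426 - 3q_J - (285 - 3q_J)/2) - 72q_J = (567/2 - (3/2)q_J)q_J - 72q_J.
Maximising: ∂π_J/∂q_J = 423/2 - 3q_J = 0, giving q_J = 141/2.
Then q_B = (285 - 3·(141/2))/6 = 49/4.
Price P = 426 - 3·(331/4) = 711/4.
Bastion's profit: (711/4 - 141)·(49/4) = 450.1875.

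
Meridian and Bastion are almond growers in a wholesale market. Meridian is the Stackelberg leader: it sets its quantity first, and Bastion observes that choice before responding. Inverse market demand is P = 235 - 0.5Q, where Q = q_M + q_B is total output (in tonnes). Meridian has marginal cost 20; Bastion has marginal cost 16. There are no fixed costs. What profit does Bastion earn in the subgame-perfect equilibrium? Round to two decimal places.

6441.13

Solve by backward induction. Given q_M, the follower Bastion maximises π_B = (235 - (1/2)q_M - (1/2)q_B)q_B - 16q_B.
∂π_B/∂q_B = 219 - (1/2)q_M - q_B = 0 gives the reaction function q_B = (219 - (1/2)q_M).
The leader anticipates this reaction. Substituting into P = 235 - 0.5Q gives P = 251/2 - (1/4)q_M, so π_M = (251/2 - (1/4)q_M)q_M - 20q_M.
Leader FOC: 211/2 - (1/2)q_M = 0, so q_M = 211.
Then q_B = (219 - (1/2)·211) = 227/2.
Price P = 235 - (1/2)·(649/2) = 291/4.
Bastion's profit: (291/4 - 16)·(227/2) = 6441.1250.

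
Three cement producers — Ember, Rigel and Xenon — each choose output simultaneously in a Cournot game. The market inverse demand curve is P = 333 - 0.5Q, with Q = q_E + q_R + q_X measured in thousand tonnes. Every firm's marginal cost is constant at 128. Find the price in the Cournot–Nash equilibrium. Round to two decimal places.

Each firm earns π_i = (333 - 0.5Q)q_i - 128q_i.
Setting ∂π_i/∂q_i = 0 with rivals' quantities fixed: 205 - q_i - (1/2)·Σ_{j≠i} q_j = 0.
By symmetry each firm produces the same amount; substituting Σ_{j≠i} q_j = 2q_i yields q_i = 205/2.
Total output Q = 615/2, so price P = 333 - (1/2)·(615/2) = 717/4.

179.25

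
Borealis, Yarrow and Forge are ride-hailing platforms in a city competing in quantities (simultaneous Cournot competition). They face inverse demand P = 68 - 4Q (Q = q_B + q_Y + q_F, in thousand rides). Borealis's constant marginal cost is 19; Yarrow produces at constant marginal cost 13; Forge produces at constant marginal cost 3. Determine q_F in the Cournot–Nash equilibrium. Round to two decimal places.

Borealis's profit: π_B = (68 - 4Q)q_B - (19q_B). Setting ∂π_B/∂q_B = 0: 49 - 8q_B - 4(q_Y + q_F) = 0.
Yarrow's first-order condition: 55 - 8q_Y - 4(q_B + q_F) = 0.
Forge's profit: π_F = (68 - 4Q)q_F - (3q_F). Setting ∂π_F/∂q_F = 0: 65 - 8q_F - 4(q_B + q_Y) = 0.
Adding the 3 conditions: 169 − 8Q − 8Q = 0, i.e. Q = 169/16.
Back-substituting: q_B = (49 − 169/4)/4 = 27/16, q_Y = (55 − 169/4)/4 = 51/16, q_F = (65 − 169/4)/4 = 91/16.

5.69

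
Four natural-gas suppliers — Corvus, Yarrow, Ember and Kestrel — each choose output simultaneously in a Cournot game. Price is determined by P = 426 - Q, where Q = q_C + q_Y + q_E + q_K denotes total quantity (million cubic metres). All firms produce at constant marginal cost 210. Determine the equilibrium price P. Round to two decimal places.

253.20

Each firm earns π_i = (426 - Q)q_i - 210q_i.
Setting ∂π_i/∂q_i = 0 with rivals' quantities fixed: 216 - 2q_i - Σ_{j≠i} q_j = 0.
With identical firms every q_j equals q_i, so Σ_{j≠i} q_j = 3q_i and 216 = 5q_i, giving q_i = 216/5.
Total output Q = 864/5, so price P = 426 - 864/5 = 1266/5.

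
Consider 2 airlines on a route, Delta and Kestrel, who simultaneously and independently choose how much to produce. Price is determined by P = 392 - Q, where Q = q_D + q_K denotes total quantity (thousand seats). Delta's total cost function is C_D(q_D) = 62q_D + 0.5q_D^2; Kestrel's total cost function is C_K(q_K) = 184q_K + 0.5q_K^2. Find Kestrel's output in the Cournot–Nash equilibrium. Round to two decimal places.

36.75

Delta's profit: π_D = (392 - Q)q_D - (62q_D + (1/2)q_D²). Setting ∂π_D/∂q_D = 0: 330 - 3q_D - (q_K) = 0.
Kestrel's first-order condition: 208 - 3q_K - (q_D) = 0.
So q_D = (330 - q_K)/3 and q_K = (208 - q_D)/3.
Solving the pair: q_D = 391/4, q_K = 147/4.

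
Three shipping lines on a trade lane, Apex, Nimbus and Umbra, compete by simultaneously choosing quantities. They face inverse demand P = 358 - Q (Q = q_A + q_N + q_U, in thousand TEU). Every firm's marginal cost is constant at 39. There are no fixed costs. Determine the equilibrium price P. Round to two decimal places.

Each firm earns π_i = (358 - Q)q_i - 39q_i.
First-order condition (treating rivals' output as given): 319 - 2q_i - Σ_{j≠i} q_j = 0.
With identical firms every q_j equals q_i, so Σ_{j≠i} q_j = 2q_i and 319 = 4q_i, giving q_i = 319/4.
Total output Q = 957/4, so price P = 358 - 957/4 = 475/4.

118.75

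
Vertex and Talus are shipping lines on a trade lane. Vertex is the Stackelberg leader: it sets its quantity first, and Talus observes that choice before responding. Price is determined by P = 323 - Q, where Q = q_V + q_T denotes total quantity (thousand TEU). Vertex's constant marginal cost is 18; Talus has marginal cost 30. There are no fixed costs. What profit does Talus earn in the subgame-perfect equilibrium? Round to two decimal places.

4522.56

Solve by backward induction. Given q_V, the follower Talus maximises π_T = (323 - q_V - q_T)q_T - 30q_T.
Follower FOC: 293 - q_V - 2q_T = 0, so q_T(q_V) = (293 - q_V)/2.
The leader anticipates this reaction. Substituting into P = 323 - Q gives P = 353/2 - (1/2)q_V, so π_V = (353/2 - (1/2)q_V)q_V - 18q_V.
Maximising: ∂π_V/∂q_V = 317/2 - q_V = 0, giving q_V = 317/2.
Then q_T = (293 - 317/2)/2 = 269/4.
Price P = 323 - 903/4 = 389/4.
Talus's profit: (389/4 - 30)·(269/4) = 4522.5625.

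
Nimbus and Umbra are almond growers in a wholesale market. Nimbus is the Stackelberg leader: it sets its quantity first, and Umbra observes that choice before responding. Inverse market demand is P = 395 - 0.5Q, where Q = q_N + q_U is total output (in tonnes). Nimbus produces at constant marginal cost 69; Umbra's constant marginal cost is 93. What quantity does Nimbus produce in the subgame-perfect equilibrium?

Solve by backward induction. Given q_N, the follower Umbra maximises π_U = (395 - (1/2)q_N - (1/2)q_U)q_U - 93q_U.
Setting the follower's marginal profit to zero, 302 - (1/2)q_N - q_U = 0, i.e. q_U = (302 - (1/2)q_N).
The leader anticipates this reaction. Substituting into P = 395 - 0.5Q gives P = 244 - (1/4)q_N, so π_N = (244 - (1/4)q_N)q_N - 69q_N.
Maximising: ∂π_N/∂q_N = 175 - (1/2)q_N = 0, giving q_N = 350.
Then q_U = (302 - (1/2)·350) = 127.

350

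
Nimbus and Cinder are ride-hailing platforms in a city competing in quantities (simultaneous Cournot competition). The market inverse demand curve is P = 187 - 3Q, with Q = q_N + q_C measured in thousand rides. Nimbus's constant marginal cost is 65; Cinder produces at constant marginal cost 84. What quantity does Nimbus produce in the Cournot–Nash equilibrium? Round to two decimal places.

15.67

Nimbus's profit: π_N = (187 - 3Q)q_N - (65q_N). Setting ∂π_N/∂q_N = 0: 122 - 6q_N - 3(q_C) = 0.
Cinder's first-order condition: 103 - 6q_C - 3(q_N) = 0.
Rearranging gives the reaction functions q_N = (122 - 3q_C)/6 and q_C = (103 - 3q_N)/6.
Solving the pair: q_N = 47/3, q_C = 28/3.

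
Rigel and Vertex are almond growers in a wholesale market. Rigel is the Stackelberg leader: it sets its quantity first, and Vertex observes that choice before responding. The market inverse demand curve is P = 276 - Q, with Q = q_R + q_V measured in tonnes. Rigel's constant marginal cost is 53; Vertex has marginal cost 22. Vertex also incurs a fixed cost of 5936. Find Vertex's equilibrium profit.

Solve by backward induction. Given q_R, the follower Vertex maximises π_V = (276 - q_R - q_V)q_V - 22q_V.
Follower FOC: 254 - q_R - 2q_V = 0, so q_V(q_R) = (254 - q_R)/2.
The leader anticipates this reaction. Substituting into P = 276 - Q gives P = 149 - (1/2)q_R, so π_R = (149 - (1/2)q_R)q_R - 53q_R.
The leader's first-order condition 96 - q_R = 0 yields q_R = 96.
Then q_V = (254 - 96)/2 = 79.
Price P = 276 - 175 = 101.
Vertex's profit: (101 - 22)·79 - 5936 = 305.

305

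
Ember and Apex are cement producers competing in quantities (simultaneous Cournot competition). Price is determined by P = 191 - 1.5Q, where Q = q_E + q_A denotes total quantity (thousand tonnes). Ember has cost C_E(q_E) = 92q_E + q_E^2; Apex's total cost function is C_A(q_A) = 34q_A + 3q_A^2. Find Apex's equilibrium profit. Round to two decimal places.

Ember's profit: π_E = (191 - 1.5Q)q_E - (92q_E + q_E²). Setting ∂π_E/∂q_E = 0: 99 - 5q_E - (3/2)(q_A) = 0.
Apex's profit: π_A = (191 - 1.5Q)q_A - (34q_A + 3q_A²). Setting ∂π_A/∂q_A = 0: 157 - 9q_A - (3/2)(q_E) = 0.
Best responses: q_E = (99 - (3/2)q_A)/5, q_A = (157 - (3/2)q_E)/9.
Substituting one into the other gives q_E = 46/3 and q_A = 134/9.
Price P = 191 - (3/2)·(272/9) = 437/3.
Apex's profit: (437/3)·(134/9) - 34·(134/9) - 3(134/9)² = 997.5556.

997.56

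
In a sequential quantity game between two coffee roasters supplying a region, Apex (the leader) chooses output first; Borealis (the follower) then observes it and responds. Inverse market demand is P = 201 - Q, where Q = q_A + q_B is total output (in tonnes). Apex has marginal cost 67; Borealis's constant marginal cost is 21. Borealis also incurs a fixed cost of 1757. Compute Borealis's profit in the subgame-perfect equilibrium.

2867

Solve by backward induction. Given q_A, the follower Borealis maximises π_B = (201 - q_A - q_B)q_B - 21q_B.
∂π_B/∂q_B = 180 - q_A - 2q_B = 0 gives the reaction function q_B = (180 - q_A)/2.
The leader anticipates this reaction. Substituting into P = 201 - Q gives P = 111 - (1/2)q_A, so π_A = (111 - (1/2)q_A)q_A - 67q_A.
The leader's first-order condition 44 - q_A = 0 yields q_A = 44.
Then q_B = (180 - 44)/2 = 68.
Price P = 201 - 112 = 89.
Borealis's profit: (89 - 21)·68 - 1757 = 2867.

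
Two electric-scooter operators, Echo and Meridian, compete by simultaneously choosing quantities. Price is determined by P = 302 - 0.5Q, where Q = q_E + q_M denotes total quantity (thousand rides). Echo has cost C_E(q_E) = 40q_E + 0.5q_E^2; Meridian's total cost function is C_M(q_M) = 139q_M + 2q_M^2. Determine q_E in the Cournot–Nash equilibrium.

126

Echo's profit: π_E = (302 - 0.5Q)q_E - (40q_E + (1/2)q_E²). Setting ∂π_E/∂q_E = 0: 262 - 2q_E - (1/2)(q_M) = 0.
Meridian's profit: π_M = (302 - 0.5Q)q_M - (139q_M + 2q_M²). Setting ∂π_M/∂q_M = 0: 163 - 5q_M - (1/2)(q_E) = 0.
Rearranging gives the reaction functions q_E = (262 - (1/2)q_M)/2 and q_M = (163 - (1/2)q_E)/5.
Solving the pair: q_E = 126, q_M = 20.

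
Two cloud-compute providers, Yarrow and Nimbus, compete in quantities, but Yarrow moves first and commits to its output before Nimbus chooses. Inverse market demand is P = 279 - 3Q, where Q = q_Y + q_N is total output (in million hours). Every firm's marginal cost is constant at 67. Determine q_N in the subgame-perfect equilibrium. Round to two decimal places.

Solve by backward induction. Given q_Y, the follower Nimbus maximises π_N = (279 - 3q_Y - 3q_N)q_N - 67q_N.
Follower FOC: 212 - 3q_Y - 6q_N = 0, so q_N(q_Y) = (212 - 3q_Y)/6.
The leader anticipates this reaction. Substituting into P = 279 - 3Q gives P = 173 - (3/2)q_Y, so π_Y = (173 - (3/2)q_Y)q_Y - 67q_Y.
Leader FOC: 106 - 3q_Y = 0, so q_Y = 106/3.
Then q_N = (212 - 3·(106/3))/6 = 53/3.

17.67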